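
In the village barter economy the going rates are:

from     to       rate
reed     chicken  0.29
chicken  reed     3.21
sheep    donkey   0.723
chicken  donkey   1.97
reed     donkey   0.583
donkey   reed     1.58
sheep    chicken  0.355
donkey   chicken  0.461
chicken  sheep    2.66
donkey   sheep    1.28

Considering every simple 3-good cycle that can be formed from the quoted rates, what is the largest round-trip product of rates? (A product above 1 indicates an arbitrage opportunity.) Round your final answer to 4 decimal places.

chicken→donkey→reed→chicken: 1.97 × 1.58 × 0.29 = 0.90265
chicken→donkey→sheep→chicken: 1.97 × 1.28 × 0.355 = 0.89517
chicken→sheep→donkey→chicken: 2.66 × 0.723 × 0.461 = 0.88659
chicken→reed→donkey→chicken: 3.21 × 0.583 × 0.461 = 0.86273
Maximum is chicken→donkey→reed→chicken at 0.9027; no arbitrage — every cycle loses value.

0.9027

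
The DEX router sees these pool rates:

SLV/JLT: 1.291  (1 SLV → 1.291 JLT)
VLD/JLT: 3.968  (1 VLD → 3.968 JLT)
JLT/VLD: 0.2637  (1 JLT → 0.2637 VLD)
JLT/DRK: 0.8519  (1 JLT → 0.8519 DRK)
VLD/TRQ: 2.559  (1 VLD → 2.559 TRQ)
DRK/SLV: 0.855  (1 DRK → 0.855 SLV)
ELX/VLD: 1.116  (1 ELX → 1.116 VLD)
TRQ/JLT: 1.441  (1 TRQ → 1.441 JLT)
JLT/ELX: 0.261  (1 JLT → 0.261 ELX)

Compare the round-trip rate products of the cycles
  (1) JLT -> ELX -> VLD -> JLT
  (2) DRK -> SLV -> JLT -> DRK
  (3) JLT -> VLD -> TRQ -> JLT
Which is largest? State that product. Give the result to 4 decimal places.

1.1558

(1) 0.261 × 1.116 × 3.968 = 1.15578
(2) 0.855 × 1.291 × 0.8519 = 0.94033
(3) 0.2637 × 2.559 × 1.441 = 0.97240
Highest is cycle (1) at 1.1558 (>1, arbitrage).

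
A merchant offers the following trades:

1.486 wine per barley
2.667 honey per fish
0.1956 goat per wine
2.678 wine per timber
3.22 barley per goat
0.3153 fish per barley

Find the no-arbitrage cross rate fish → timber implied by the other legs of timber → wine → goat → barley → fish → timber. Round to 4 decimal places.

Known legs of the cycle: 2.678 × 0.1956 × 3.22 × 0.3153 = 0.5318133872688
For no arbitrage the full-cycle product must be 1, so the missing rate is 1 / 0.5318133872688 ≈ 1.880359.

1.8804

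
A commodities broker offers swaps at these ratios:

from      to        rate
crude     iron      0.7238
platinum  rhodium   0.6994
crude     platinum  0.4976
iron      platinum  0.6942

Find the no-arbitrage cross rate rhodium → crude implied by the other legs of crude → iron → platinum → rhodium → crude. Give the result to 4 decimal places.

2.8456

Known legs of the cycle: 0.7238 × 0.6942 × 0.6994 = 0.351421894824
For no arbitrage the full-cycle product must be 1, so the missing rate is 1 / 0.351421894824 ≈ 2.845583.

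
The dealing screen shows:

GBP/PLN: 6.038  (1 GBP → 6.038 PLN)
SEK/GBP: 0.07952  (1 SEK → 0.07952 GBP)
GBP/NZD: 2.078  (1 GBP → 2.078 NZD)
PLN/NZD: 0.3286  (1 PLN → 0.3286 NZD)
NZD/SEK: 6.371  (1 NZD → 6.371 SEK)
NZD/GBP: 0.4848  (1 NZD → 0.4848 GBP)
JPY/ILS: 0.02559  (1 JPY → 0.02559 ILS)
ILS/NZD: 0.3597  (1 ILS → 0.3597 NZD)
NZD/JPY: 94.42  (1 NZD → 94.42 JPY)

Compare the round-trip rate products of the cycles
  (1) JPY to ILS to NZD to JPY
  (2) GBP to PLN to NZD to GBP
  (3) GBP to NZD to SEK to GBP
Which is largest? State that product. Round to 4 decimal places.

1.0528

(1) 0.02559 × 0.3597 × 94.42 = 0.86911
(2) 6.038 × 0.3286 × 0.4848 = 0.96189
(3) 2.078 × 6.371 × 0.07952 = 1.05276
Highest is cycle (3) at 1.0528 (>1, arbitrage).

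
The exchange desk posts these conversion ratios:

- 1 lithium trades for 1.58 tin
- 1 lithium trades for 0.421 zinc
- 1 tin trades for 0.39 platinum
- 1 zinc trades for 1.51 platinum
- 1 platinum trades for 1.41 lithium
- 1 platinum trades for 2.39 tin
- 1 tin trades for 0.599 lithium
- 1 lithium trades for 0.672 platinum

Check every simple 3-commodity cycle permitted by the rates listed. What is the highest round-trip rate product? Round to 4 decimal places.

0.9620

tin→lithium→platinum→tin: 0.599 × 0.672 × 2.39 = 0.96204
platinum→lithium→zinc→platinum: 1.41 × 0.421 × 1.51 = 0.89635
tin→platinum→lithium→tin: 0.39 × 1.41 × 1.58 = 0.86884
Maximum is tin→lithium→platinum→tin at 0.9620; no arbitrage — every cycle loses value.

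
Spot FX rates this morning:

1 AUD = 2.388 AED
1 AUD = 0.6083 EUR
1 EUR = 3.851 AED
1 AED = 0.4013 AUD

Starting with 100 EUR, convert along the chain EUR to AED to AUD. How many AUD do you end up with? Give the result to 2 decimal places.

100 EUR × 3.851 = 385.1 AED
385.1 AED × 0.4013 = 154.54063 AUD

154.54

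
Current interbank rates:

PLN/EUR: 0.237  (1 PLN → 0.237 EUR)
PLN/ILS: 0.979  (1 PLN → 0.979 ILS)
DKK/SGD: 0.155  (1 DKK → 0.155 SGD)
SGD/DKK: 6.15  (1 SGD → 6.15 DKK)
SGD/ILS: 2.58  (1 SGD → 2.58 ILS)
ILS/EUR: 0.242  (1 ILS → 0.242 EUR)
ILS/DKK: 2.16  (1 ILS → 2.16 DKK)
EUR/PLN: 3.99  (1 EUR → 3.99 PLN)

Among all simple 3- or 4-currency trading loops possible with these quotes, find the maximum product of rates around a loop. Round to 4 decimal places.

0.9453

PLN→ILS→EUR→PLN: 0.979 × 0.242 × 3.99 = 0.94530
ILS→DKK→SGD→ILS: 2.16 × 0.155 × 2.58 = 0.86378
Maximum is PLN→ILS→EUR→PLN at 0.9453; no arbitrage — every cycle loses value.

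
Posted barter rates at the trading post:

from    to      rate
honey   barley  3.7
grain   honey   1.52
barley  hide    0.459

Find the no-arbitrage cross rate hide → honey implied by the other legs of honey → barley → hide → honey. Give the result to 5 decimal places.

Known legs of the cycle: 3.7 × 0.459 = 1.6983
For no arbitrage the full-cycle product must be 1, so the missing rate is 1 / 1.6983 ≈ 0.5888241.

0.58882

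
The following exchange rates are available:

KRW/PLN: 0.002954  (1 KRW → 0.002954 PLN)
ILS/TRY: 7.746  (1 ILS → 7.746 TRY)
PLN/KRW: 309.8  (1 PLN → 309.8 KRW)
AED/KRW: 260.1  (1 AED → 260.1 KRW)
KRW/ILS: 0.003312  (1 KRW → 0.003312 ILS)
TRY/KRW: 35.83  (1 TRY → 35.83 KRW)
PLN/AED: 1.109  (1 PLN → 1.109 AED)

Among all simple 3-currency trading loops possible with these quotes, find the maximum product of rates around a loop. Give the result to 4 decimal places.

KRW→ILS→TRY→KRW: 0.003312 × 7.746 × 35.83 = 0.91921
PLN→AED→KRW→PLN: 1.109 × 260.1 × 0.002954 = 0.85208
Maximum is KRW→ILS→TRY→KRW at 0.9192; no arbitrage — every cycle loses value.

0.9192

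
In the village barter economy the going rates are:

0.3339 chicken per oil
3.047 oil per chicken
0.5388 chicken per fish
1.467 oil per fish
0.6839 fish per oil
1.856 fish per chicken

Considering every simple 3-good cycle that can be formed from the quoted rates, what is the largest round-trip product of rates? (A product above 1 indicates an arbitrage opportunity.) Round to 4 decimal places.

1.1228

oil→fish→chicken→oil: 0.6839 × 0.5388 × 3.047 = 1.12277
oil→chicken→fish→oil: 0.3339 × 1.856 × 1.467 = 0.90913
Maximum is oil→fish→chicken→oil at 1.1228; arbitrage exists.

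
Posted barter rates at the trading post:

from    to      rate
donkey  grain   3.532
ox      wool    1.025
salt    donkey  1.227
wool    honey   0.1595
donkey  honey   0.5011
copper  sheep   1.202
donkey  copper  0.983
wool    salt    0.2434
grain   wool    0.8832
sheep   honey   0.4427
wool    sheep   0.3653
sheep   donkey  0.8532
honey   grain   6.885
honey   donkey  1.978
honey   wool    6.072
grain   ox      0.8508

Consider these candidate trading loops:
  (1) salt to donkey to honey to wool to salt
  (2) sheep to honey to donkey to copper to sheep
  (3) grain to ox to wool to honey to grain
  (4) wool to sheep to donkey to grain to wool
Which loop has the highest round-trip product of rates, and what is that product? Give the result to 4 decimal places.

1.0347

(1) 1.227 × 0.5011 × 6.072 × 0.2434 = 0.90870
(2) 0.4427 × 1.978 × 0.983 × 1.202 = 1.03465
(3) 0.8508 × 1.025 × 0.1595 × 6.885 = 0.95767
(4) 0.3653 × 0.8532 × 3.532 × 0.8832 = 0.97226
Highest is cycle (2) at 1.0347 (>1, arbitrage).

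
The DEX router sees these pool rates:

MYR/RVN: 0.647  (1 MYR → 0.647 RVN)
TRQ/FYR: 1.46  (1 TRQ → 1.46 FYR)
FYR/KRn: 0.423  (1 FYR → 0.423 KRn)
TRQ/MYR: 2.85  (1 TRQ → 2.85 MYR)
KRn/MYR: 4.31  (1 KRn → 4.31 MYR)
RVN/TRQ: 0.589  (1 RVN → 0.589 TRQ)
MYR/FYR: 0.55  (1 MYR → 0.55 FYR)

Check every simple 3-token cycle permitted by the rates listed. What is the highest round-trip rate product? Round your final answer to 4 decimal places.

1.0861

TRQ→MYR→RVN→TRQ: 2.85 × 0.647 × 0.589 = 1.08609
FYR→KRn→MYR→FYR: 0.423 × 4.31 × 0.55 = 1.00272
Maximum is TRQ→MYR→RVN→TRQ at 1.0861; arbitrage exists.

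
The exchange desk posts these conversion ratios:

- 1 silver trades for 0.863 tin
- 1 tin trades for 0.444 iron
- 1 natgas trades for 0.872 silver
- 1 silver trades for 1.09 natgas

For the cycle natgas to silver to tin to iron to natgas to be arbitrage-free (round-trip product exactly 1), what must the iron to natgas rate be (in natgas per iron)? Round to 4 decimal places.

2.9929

Known legs of the cycle: 0.872 × 0.863 × 0.444 = 0.334125984
For no arbitrage the full-cycle product must be 1, so the missing rate is 1 / 0.334125984 ≈ 2.992883.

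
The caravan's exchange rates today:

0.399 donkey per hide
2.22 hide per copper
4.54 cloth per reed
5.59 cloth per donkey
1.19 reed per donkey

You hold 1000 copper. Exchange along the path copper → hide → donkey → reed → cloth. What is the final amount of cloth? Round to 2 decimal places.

1000 copper × 2.22 = 2220 hide
2220 hide × 0.399 = 885.78 donkey
885.78 donkey × 1.19 = 1054.0782 reed
1054.0782 reed × 4.54 = 4785.515028 cloth

4785.52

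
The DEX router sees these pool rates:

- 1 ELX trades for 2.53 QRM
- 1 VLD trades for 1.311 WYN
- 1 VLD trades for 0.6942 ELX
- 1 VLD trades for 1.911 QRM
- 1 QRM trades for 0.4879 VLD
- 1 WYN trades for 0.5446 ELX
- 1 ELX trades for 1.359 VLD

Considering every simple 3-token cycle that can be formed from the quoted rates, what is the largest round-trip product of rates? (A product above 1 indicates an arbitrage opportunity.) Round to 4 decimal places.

0.9703

WYN→ELX→VLD→WYN: 0.5446 × 1.359 × 1.311 = 0.97029
ELX→QRM→VLD→ELX: 2.53 × 0.4879 × 0.6942 = 0.85691
Maximum is WYN→ELX→VLD→WYN at 0.9703; no arbitrage — every cycle loses value.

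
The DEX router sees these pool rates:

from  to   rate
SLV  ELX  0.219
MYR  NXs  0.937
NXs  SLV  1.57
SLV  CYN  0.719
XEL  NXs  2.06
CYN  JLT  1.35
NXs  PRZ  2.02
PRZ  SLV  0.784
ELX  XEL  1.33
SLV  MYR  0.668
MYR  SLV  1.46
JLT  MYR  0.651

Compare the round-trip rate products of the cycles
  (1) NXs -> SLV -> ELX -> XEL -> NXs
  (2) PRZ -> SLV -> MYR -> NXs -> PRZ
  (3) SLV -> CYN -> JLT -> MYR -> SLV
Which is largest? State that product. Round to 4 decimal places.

(1) 1.57 × 0.219 × 1.33 × 2.06 = 0.94203
(2) 0.784 × 0.668 × 0.937 × 2.02 = 0.99125
(3) 0.719 × 1.35 × 0.651 × 1.46 = 0.92256
Highest is cycle (2) at 0.9913 (≤1, no arbitrage).

0.9913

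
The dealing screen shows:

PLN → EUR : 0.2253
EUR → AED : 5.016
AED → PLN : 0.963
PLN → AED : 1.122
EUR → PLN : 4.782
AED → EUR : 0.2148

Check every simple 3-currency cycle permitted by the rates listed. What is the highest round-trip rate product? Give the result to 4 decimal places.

1.1525

EUR→PLN→AED→EUR: 4.782 × 1.122 × 0.2148 = 1.15249
EUR→AED→PLN→EUR: 5.016 × 0.963 × 0.2253 = 1.08829
Maximum is EUR→PLN→AED→EUR at 1.1525; arbitrage exists.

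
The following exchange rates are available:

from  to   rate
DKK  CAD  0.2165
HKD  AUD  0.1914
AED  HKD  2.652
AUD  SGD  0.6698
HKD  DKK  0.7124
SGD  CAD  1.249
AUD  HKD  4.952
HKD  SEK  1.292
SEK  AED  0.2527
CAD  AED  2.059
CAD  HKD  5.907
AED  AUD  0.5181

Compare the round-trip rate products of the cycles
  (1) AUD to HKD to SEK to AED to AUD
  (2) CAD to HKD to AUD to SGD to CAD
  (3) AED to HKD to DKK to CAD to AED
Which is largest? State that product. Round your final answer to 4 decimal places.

0.9458

(1) 4.952 × 1.292 × 0.2527 × 0.5181 = 0.83765
(2) 5.907 × 0.1914 × 0.6698 × 1.249 = 0.94584
(3) 2.652 × 0.7124 × 0.2165 × 2.059 = 0.84219
Highest is cycle (2) at 0.9458 (≤1, no arbitrage).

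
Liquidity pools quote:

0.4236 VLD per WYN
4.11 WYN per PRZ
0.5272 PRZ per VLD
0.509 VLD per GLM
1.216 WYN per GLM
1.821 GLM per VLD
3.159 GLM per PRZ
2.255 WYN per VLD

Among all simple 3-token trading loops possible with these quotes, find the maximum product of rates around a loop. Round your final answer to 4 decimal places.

0.9380

VLD→GLM→WYN→VLD: 1.821 × 1.216 × 0.4236 = 0.93799
VLD→PRZ→WYN→VLD: 0.5272 × 4.11 × 0.4236 = 0.91785
VLD→PRZ→GLM→VLD: 0.5272 × 3.159 × 0.509 = 0.84770
Maximum is VLD→GLM→WYN→VLD at 0.9380; no arbitrage — every cycle loses value.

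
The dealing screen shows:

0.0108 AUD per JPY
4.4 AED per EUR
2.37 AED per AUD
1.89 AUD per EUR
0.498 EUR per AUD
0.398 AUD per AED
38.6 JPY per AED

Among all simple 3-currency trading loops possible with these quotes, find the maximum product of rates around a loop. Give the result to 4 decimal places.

0.9880

AUD→AED→JPY→AUD: 2.37 × 38.6 × 0.0108 = 0.98801
EUR→AED→AUD→EUR: 4.4 × 0.398 × 0.498 = 0.87210
Maximum is AUD→AED→JPY→AUD at 0.9880; no arbitrage — every cycle loses value.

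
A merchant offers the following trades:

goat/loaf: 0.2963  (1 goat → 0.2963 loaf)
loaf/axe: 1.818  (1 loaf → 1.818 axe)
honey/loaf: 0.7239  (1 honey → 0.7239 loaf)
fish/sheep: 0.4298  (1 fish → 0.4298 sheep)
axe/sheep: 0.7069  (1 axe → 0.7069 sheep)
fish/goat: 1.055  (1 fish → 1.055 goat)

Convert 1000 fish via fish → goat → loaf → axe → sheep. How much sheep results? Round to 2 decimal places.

401.73

1000 fish × 1.055 = 1055 goat
1055 goat × 0.2963 = 312.5965 loaf
312.5965 loaf × 1.818 = 568.300437 axe
568.300437 axe × 0.7069 = 401.7315789153 sheep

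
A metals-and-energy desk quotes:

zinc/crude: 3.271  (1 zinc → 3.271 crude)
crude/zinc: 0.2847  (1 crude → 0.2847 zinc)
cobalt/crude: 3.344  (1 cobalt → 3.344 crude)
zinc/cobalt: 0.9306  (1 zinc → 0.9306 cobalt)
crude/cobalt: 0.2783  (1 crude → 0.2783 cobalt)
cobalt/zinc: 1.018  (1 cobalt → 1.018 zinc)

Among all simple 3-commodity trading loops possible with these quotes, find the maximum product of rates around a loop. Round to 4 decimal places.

zinc→crude→cobalt→zinc: 3.271 × 0.2783 × 1.018 = 0.92671
zinc→cobalt→crude→zinc: 0.9306 × 3.344 × 0.2847 = 0.88597
Maximum is zinc→crude→cobalt→zinc at 0.9267; no arbitrage — every cycle loses value.

0.9267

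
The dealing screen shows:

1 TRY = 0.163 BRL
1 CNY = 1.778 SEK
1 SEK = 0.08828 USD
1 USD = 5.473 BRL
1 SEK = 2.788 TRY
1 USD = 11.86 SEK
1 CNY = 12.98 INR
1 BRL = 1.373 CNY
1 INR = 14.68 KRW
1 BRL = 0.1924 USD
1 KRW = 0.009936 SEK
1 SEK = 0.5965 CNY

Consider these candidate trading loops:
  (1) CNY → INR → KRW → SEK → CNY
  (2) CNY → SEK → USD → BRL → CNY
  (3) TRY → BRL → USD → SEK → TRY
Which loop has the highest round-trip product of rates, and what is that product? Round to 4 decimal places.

(1) 12.98 × 14.68 × 0.009936 × 0.5965 = 1.12933
(2) 1.778 × 0.08828 × 5.473 × 1.373 = 1.17948
(3) 0.163 × 0.1924 × 11.86 × 2.788 = 1.03698
Highest is cycle (2) at 1.1795 (>1, arbitrage).

1.1795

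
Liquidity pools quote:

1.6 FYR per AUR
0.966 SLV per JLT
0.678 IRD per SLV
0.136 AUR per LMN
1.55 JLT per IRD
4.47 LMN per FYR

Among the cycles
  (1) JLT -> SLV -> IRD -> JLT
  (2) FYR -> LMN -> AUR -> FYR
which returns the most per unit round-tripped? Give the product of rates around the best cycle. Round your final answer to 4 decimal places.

1.0152

(1) 0.966 × 0.678 × 1.55 = 1.01517
(2) 4.47 × 0.136 × 1.6 = 0.97267
Highest is cycle (1) at 1.0152 (>1, arbitrage).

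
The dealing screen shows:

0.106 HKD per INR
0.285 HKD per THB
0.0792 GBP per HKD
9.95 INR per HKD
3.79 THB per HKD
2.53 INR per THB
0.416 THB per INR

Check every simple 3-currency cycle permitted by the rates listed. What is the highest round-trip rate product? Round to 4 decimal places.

THB→HKD→INR→THB: 0.285 × 9.95 × 0.416 = 1.17967
THB→INR→HKD→THB: 2.53 × 0.106 × 3.79 = 1.01640
Maximum is THB→HKD→INR→THB at 1.1797; arbitrage exists.

1.1797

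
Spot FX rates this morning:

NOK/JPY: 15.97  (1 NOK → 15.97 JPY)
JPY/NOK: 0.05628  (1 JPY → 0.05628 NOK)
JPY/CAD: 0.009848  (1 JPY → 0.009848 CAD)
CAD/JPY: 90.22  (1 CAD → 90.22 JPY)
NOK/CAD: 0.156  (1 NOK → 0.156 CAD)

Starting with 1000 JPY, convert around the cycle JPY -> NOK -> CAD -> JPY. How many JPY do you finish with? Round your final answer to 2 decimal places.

792.10

1000 JPY × 0.05628 = 56.28 NOK
56.28 NOK × 0.156 = 8.77968 CAD
8.77968 CAD × 90.22 = 792.1027296 JPY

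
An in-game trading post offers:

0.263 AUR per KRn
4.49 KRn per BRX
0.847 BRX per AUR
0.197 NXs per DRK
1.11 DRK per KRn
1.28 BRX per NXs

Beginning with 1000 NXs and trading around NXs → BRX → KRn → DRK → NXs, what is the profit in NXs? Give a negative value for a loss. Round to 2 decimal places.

1000 NXs × 1.28 = 1280 BRX
1280 BRX × 4.49 = 5747.2 KRn
5747.2 KRn × 1.11 = 6379.392 DRK
6379.392 DRK × 0.197 = 1256.740224 NXs
Net change: 1256.740224 − 1000 = 256.740224 NXs

256.74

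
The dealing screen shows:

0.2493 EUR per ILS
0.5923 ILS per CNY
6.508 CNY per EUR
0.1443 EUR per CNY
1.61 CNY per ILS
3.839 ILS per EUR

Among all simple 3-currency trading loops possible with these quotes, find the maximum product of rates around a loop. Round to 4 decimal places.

CNY→ILS→EUR→CNY: 0.5923 × 0.2493 × 6.508 = 0.96097
CNY→EUR→ILS→CNY: 0.1443 × 3.839 × 1.61 = 0.89189
Maximum is CNY→ILS→EUR→CNY at 0.9610; no arbitrage — every cycle loses value.

0.9610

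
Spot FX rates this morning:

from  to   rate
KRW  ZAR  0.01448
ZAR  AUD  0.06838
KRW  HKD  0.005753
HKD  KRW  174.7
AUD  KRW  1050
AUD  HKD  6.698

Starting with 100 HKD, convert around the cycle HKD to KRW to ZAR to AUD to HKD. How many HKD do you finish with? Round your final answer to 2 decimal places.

115.86

100 HKD × 174.7 = 17470 KRW
17470 KRW × 0.01448 = 252.9656 ZAR
252.9656 ZAR × 0.06838 = 17.297787728 AUD
17.297787728 AUD × 6.698 = 115.860582202144 HKD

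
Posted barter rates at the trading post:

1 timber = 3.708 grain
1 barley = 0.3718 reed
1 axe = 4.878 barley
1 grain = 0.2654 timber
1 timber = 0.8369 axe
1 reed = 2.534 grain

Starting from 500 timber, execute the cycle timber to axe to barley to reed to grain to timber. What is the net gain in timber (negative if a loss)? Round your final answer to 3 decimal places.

500 timber × 0.8369 = 418.45 axe
418.45 axe × 4.878 = 2041.1991 barley
2041.1991 barley × 0.3718 = 758.91782538 reed
758.91782538 reed × 2.534 = 1923.09776951292 grain
1923.09776951292 grain × 0.2654 = 510.390148028728968 timber
Net change: 510.390148028728968 − 500 = 10.390148028728968 timber

10.390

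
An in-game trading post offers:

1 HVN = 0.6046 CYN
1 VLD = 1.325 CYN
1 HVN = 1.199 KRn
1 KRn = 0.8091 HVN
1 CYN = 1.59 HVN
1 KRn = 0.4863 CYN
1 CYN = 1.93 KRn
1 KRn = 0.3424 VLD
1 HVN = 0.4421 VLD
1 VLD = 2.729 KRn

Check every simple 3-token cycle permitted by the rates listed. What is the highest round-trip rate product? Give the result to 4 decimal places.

0.9762

VLD→KRn→HVN→VLD: 2.729 × 0.8091 × 0.4421 = 0.97617
CYN→KRn→HVN→CYN: 1.93 × 0.8091 × 0.6046 = 0.94412
VLD→CYN→HVN→VLD: 1.325 × 1.59 × 0.4421 = 0.93139
CYN→HVN→KRn→CYN: 1.59 × 1.199 × 0.4863 = 0.92709
VLD→CYN→KRn→VLD: 1.325 × 1.93 × 0.3424 = 0.87560
Maximum is VLD→KRn→HVN→VLD at 0.9762; no arbitrage — every cycle loses value.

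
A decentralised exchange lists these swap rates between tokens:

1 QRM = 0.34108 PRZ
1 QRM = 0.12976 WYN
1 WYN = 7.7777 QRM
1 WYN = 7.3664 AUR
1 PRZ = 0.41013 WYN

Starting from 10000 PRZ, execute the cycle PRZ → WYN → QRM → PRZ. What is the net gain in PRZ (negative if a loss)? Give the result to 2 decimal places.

10000 PRZ × 0.41013 = 4101.3 WYN
4101.3 WYN × 7.7777 = 31898.68101 QRM
31898.68101 QRM × 0.34108 = 10880.0021188908 PRZ
Net change: 10880.0021188908 − 10000 = 880.0021188908 PRZ

880.00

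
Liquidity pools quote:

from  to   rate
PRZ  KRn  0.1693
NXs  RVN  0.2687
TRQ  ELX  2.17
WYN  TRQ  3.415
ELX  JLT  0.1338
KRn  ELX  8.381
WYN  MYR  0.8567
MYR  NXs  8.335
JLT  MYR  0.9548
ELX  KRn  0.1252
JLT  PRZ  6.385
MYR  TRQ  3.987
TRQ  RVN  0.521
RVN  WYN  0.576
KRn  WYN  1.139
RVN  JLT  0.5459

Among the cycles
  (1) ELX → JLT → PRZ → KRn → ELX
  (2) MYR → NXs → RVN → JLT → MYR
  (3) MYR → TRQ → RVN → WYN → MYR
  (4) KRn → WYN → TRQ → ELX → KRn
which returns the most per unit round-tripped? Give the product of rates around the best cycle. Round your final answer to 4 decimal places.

1.2122

(1) 0.1338 × 6.385 × 0.1693 × 8.381 = 1.21219
(2) 8.335 × 0.2687 × 0.5459 × 0.9548 = 1.16734
(3) 3.987 × 0.521 × 0.576 × 0.8567 = 1.02503
(4) 1.139 × 3.415 × 2.17 × 0.1252 = 1.05677
Highest is cycle (1) at 1.2122 (>1, arbitrage).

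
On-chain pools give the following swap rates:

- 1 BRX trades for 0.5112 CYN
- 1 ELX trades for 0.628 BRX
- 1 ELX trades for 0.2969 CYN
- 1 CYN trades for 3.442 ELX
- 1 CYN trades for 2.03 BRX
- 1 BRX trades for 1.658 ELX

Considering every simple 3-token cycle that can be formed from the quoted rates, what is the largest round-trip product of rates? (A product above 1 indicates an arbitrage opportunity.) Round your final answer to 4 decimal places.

1.1050

CYN→ELX→BRX→CYN: 3.442 × 0.628 × 0.5112 = 1.10500
CYN→BRX→ELX→CYN: 2.03 × 1.658 × 0.2969 = 0.99929
Maximum is CYN→ELX→BRX→CYN at 1.1050; arbitrage exists.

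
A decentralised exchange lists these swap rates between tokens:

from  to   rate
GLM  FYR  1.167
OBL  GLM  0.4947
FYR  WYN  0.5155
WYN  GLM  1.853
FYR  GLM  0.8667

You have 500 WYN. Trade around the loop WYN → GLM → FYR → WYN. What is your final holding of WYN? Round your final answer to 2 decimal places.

557.37

500 WYN × 1.853 = 926.5 GLM
926.5 GLM × 1.167 = 1081.2255 FYR
1081.2255 FYR × 0.5155 = 557.37174525 WYN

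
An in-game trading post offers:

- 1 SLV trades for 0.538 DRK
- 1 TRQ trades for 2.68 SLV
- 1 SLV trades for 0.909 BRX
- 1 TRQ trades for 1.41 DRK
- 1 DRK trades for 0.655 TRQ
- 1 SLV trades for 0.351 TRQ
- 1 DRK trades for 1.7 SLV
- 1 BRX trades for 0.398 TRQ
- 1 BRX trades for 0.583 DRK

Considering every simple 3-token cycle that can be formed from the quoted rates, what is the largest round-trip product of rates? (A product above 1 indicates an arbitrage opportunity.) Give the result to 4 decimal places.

0.9696

BRX→TRQ→SLV→BRX: 0.398 × 2.68 × 0.909 = 0.96958
DRK→TRQ→SLV→DRK: 0.655 × 2.68 × 0.538 = 0.94441
DRK→SLV→BRX→DRK: 1.7 × 0.909 × 0.583 = 0.90091
DRK→SLV→TRQ→DRK: 1.7 × 0.351 × 1.41 = 0.84135
Maximum is BRX→TRQ→SLV→BRX at 0.9696; no arbitrage — every cycle loses value.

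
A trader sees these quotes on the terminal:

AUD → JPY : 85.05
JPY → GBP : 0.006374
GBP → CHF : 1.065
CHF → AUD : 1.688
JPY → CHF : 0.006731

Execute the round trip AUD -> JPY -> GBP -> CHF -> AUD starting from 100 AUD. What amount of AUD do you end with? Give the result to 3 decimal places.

97.456

100 AUD × 85.05 = 8505 JPY
8505 JPY × 0.006374 = 54.21087 GBP
54.21087 GBP × 1.065 = 57.73457655 CHF
57.73457655 CHF × 1.688 = 97.4559652164 AUD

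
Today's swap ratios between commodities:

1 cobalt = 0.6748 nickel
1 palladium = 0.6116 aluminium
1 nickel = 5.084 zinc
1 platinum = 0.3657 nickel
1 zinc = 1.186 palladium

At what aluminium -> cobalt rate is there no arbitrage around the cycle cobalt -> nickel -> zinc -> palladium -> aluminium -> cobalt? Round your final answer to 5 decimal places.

0.40185

Known legs of the cycle: 0.6748 × 5.084 × 1.186 × 0.6116 = 2.48847213231232
For no arbitrage the full-cycle product must be 1, so the missing rate is 1 / 2.48847213231232 ≈ 0.4018530.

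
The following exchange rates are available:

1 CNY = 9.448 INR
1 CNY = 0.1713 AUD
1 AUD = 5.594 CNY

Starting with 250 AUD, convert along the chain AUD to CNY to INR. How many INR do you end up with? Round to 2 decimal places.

13213.03

250 AUD × 5.594 = 1398.5 CNY
1398.5 CNY × 9.448 = 13213.028 INR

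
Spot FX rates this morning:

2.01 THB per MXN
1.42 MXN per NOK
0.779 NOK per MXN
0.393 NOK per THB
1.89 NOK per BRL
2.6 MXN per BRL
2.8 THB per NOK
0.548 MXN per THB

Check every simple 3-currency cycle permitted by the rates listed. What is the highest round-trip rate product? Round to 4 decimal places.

1.1953

NOK→THB→MXN→NOK: 2.8 × 0.548 × 0.779 = 1.19530
NOK→MXN→THB→NOK: 1.42 × 2.01 × 0.393 = 1.12170
Maximum is NOK→THB→MXN→NOK at 1.1953; arbitrage exists.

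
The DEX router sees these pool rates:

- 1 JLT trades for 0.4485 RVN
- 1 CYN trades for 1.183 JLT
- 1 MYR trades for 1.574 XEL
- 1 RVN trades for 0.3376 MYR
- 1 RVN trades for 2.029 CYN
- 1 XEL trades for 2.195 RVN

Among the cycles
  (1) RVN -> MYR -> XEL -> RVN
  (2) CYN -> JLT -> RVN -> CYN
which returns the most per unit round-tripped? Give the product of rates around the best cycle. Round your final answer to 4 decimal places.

1.1664

(1) 0.3376 × 1.574 × 2.195 = 1.16638
(2) 1.183 × 0.4485 × 2.029 = 1.07654
Highest is cycle (1) at 1.1664 (>1, arbitrage).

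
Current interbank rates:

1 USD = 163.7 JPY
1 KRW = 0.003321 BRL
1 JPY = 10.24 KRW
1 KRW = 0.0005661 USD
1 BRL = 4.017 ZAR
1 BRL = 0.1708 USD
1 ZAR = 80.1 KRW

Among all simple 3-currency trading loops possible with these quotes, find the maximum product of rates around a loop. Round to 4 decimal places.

1.0686

KRW→BRL→ZAR→KRW: 0.003321 × 4.017 × 80.1 = 1.06857
USD→JPY→KRW→USD: 163.7 × 10.24 × 0.0005661 = 0.94895
Maximum is KRW→BRL→ZAR→KRW at 1.0686; arbitrage exists.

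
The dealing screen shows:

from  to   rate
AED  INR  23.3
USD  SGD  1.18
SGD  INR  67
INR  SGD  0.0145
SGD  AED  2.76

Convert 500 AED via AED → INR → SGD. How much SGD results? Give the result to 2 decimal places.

168.93

500 AED × 23.3 = 11650 INR
11650 INR × 0.0145 = 168.925 SGD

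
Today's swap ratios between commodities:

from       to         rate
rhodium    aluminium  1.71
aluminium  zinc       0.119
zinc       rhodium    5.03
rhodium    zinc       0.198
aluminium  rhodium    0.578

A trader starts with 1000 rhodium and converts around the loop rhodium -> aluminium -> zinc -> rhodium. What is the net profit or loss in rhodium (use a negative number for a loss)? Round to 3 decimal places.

1000 rhodium × 1.71 = 1710 aluminium
1710 aluminium × 0.119 = 203.49 zinc
203.49 zinc × 5.03 = 1023.5547 rhodium
Net change: 1023.5547 − 1000 = 23.5547 rhodium

23.555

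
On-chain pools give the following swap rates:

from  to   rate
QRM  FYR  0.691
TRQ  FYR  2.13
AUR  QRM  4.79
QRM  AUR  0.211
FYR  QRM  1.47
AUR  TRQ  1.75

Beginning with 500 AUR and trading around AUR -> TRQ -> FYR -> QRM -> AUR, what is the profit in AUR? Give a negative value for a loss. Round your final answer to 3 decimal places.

500 AUR × 1.75 = 875 TRQ
875 TRQ × 2.13 = 1863.75 FYR
1863.75 FYR × 1.47 = 2739.7125 QRM
2739.7125 QRM × 0.211 = 578.0793375 AUR
Net change: 578.0793375 − 500 = 78.0793375 AUR

78.079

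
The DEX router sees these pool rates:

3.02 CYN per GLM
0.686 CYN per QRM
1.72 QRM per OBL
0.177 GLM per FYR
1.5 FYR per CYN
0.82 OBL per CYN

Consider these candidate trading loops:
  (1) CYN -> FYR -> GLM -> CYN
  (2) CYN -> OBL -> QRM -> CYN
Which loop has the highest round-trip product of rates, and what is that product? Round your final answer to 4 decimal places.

(1) 1.5 × 0.177 × 3.02 = 0.80181
(2) 0.82 × 1.72 × 0.686 = 0.96753
Highest is cycle (2) at 0.9675 (≤1, no arbitrage).

0.9675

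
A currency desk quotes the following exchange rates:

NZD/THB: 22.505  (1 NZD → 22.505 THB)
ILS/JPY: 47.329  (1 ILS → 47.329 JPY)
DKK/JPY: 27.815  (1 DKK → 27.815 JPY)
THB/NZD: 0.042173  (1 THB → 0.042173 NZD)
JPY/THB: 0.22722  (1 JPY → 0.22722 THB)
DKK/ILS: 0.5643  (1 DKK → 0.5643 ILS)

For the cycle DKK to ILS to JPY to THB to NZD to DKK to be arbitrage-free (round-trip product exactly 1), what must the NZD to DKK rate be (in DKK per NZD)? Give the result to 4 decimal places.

Known legs of the cycle: 0.5643 × 47.329 × 0.22722 × 0.042173 = 0.255928369695195582
For no arbitrage the full-cycle product must be 1, so the missing rate is 1 / 0.255928369695195582 ≈ 3.907343.

3.9073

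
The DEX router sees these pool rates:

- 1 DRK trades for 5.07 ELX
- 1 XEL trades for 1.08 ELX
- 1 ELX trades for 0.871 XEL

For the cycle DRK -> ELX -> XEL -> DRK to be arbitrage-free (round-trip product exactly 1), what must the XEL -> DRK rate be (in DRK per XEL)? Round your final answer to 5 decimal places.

Known legs of the cycle: 5.07 × 0.871 = 4.41597
For no arbitrage the full-cycle product must be 1, so the missing rate is 1 / 4.41597 ≈ 0.2264508.

0.22645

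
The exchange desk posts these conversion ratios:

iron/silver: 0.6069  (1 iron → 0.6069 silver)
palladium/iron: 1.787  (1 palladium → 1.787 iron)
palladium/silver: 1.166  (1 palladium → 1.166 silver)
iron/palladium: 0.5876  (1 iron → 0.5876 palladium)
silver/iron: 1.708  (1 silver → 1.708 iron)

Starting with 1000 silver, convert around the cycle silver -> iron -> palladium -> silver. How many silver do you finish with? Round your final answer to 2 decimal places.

1170.22

1000 silver × 1.708 = 1708 iron
1708 iron × 0.5876 = 1003.6208 palladium
1003.6208 palladium × 1.166 = 1170.2218528 silver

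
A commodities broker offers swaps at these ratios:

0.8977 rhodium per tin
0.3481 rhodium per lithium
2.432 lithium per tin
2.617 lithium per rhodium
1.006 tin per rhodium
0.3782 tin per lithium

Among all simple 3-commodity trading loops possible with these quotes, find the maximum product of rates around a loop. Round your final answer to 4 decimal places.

lithium→tin→rhodium→lithium: 0.3782 × 0.8977 × 2.617 = 0.88850
lithium→rhodium→tin→lithium: 0.3481 × 1.006 × 2.432 = 0.85166
Maximum is lithium→tin→rhodium→lithium at 0.8885; no arbitrage — every cycle loses value.

0.8885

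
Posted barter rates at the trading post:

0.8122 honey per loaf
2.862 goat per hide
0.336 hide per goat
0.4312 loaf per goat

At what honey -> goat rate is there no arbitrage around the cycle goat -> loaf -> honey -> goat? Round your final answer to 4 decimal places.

Known legs of the cycle: 0.4312 × 0.8122 = 0.35022064
For no arbitrage the full-cycle product must be 1, so the missing rate is 1 / 0.35022064 ≈ 2.855343.

2.8553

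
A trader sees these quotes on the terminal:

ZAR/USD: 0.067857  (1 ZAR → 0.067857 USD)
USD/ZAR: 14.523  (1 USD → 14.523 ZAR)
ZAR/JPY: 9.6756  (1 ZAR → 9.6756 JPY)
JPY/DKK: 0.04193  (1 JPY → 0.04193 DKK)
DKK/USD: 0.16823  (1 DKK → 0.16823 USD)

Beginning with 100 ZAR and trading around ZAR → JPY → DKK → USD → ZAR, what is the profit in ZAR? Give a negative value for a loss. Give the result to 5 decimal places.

100 ZAR × 9.6756 = 967.56 JPY
967.56 JPY × 0.04193 = 40.5697908 DKK
40.5697908 DKK × 0.16823 = 6.825055906284 USD
6.825055906284 USD × 14.523 = 99.120286926962532 ZAR
Net change: 99.120286926962532 − 100 = -0.879713073037468 ZAR

-0.87971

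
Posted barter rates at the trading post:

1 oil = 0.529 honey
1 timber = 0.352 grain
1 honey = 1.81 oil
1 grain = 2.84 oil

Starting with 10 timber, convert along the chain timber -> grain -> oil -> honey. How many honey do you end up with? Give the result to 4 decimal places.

10 timber × 0.352 = 3.52 grain
3.52 grain × 2.84 = 9.9968 oil
9.9968 oil × 0.529 = 5.2883072 honey

5.2883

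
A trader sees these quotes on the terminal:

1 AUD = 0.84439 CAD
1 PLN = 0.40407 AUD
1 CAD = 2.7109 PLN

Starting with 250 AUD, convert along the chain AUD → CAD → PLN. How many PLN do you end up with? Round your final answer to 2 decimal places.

250 AUD × 0.84439 = 211.0975 CAD
211.0975 CAD × 2.7109 = 572.26421275 PLN

572.26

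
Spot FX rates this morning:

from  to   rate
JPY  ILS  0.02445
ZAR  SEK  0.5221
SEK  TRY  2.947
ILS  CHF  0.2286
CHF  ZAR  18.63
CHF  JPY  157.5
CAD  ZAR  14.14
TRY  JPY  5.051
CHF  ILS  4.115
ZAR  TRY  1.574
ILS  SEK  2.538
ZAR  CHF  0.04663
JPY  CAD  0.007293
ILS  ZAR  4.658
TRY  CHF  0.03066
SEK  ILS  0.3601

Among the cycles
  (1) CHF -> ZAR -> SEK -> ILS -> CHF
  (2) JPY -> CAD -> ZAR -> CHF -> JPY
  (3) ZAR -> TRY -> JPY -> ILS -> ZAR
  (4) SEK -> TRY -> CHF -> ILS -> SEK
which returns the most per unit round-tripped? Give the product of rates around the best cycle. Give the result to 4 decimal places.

(1) 18.63 × 0.5221 × 0.3601 × 0.2286 = 0.80069
(2) 0.007293 × 14.14 × 0.04663 × 157.5 = 0.75736
(3) 1.574 × 5.051 × 0.02445 × 4.658 = 0.90544
(4) 2.947 × 0.03066 × 4.115 × 2.538 = 0.94366
Highest is cycle (4) at 0.9437 (≤1, no arbitrage).

0.9437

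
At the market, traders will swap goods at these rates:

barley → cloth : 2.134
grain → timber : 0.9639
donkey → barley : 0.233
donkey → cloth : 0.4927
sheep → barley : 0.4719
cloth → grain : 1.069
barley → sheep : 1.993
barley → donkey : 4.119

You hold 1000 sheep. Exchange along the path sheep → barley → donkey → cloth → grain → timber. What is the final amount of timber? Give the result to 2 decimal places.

986.81

1000 sheep × 0.4719 = 471.9 barley
471.9 barley × 4.119 = 1943.7561 donkey
1943.7561 donkey × 0.4927 = 957.68863047 cloth
957.68863047 cloth × 1.069 = 1023.76914597243 grain
1023.76914597243 grain × 0.9639 = 986.811079802825277 timber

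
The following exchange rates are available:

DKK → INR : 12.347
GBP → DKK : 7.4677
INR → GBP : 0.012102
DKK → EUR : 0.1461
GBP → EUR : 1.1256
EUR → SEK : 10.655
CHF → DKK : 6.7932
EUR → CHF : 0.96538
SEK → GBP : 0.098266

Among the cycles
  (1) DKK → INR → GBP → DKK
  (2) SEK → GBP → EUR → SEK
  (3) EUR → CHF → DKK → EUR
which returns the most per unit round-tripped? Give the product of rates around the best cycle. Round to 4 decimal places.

1.1785

(1) 12.347 × 0.012102 × 7.4677 = 1.11585
(2) 0.098266 × 1.1256 × 10.655 = 1.17853
(3) 0.96538 × 6.7932 × 0.1461 = 0.95813
Highest is cycle (2) at 1.1785 (>1, arbitrage).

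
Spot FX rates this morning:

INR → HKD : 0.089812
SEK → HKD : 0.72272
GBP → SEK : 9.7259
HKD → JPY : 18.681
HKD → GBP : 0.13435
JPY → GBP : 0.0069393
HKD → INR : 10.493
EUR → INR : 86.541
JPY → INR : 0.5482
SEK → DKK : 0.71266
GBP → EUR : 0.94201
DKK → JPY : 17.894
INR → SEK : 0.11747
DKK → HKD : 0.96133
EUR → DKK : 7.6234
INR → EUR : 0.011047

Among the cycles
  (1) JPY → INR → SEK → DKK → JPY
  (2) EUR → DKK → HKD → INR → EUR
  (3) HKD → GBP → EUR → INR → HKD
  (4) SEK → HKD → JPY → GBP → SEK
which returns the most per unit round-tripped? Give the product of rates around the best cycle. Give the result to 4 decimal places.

(1) 0.5482 × 0.11747 × 0.71266 × 17.894 = 0.82121
(2) 7.6234 × 0.96133 × 10.493 × 0.011047 = 0.84950
(3) 0.13435 × 0.94201 × 86.541 × 0.089812 = 0.98367
(4) 0.72272 × 18.681 × 0.0069393 × 9.7259 = 0.91120
Highest is cycle (3) at 0.9837 (≤1, no arbitrage).

0.9837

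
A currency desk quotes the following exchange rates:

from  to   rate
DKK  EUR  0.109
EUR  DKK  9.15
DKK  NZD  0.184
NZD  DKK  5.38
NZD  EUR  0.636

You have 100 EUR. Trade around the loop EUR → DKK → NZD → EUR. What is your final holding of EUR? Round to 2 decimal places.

107.08

100 EUR × 9.15 = 915 DKK
915 DKK × 0.184 = 168.36 NZD
168.36 NZD × 0.636 = 107.07696 EUR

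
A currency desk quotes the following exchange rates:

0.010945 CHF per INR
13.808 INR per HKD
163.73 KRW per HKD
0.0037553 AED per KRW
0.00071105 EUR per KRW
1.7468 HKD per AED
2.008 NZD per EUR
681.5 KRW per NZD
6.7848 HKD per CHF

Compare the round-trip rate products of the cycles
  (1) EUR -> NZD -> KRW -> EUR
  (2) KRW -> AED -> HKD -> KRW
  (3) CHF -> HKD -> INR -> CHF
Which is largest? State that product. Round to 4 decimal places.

(1) 2.008 × 681.5 × 0.00071105 = 0.97304
(2) 0.0037553 × 1.7468 × 163.73 = 1.07403
(3) 6.7848 × 13.808 × 0.010945 = 1.02538
Highest is cycle (2) at 1.0740 (>1, arbitrage).

1.0740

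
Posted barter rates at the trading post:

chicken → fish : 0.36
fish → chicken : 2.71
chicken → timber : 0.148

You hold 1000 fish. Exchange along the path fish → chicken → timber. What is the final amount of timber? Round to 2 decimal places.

1000 fish × 2.71 = 2710 chicken
2710 chicken × 0.148 = 401.08 timber

401.08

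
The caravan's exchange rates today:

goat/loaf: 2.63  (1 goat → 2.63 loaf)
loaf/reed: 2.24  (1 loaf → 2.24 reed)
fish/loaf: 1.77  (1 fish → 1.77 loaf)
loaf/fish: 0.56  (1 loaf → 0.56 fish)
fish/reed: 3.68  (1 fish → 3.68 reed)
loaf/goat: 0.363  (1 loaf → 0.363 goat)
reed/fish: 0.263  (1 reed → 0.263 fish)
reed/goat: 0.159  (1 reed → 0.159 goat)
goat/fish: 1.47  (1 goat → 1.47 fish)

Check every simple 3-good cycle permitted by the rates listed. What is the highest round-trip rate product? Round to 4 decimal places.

loaf→reed→fish→loaf: 2.24 × 0.263 × 1.77 = 1.04274
loaf→goat→fish→loaf: 0.363 × 1.47 × 1.77 = 0.94449
loaf→reed→goat→loaf: 2.24 × 0.159 × 2.63 = 0.93670
reed→goat→fish→reed: 0.159 × 1.47 × 3.68 = 0.86013
Maximum is loaf→reed→fish→loaf at 1.0427; arbitrage exists.

1.0427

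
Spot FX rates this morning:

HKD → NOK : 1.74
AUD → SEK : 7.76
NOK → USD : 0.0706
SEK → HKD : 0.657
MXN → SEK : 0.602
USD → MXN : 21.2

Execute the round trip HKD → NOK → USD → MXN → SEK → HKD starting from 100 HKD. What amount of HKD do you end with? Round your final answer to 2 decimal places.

103.00

100 HKD × 1.74 = 174 NOK
174 NOK × 0.0706 = 12.2844 USD
12.2844 USD × 21.2 = 260.42928 MXN
260.42928 MXN × 0.602 = 156.77842656 SEK
156.77842656 SEK × 0.657 = 103.00342624992 HKD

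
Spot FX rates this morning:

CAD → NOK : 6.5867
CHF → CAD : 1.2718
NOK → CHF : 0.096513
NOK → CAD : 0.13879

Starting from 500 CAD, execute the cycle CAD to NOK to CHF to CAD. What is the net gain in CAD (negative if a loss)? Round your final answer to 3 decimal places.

500 CAD × 6.5867 = 3293.35 NOK
3293.35 NOK × 0.096513 = 317.85108855 CHF
317.85108855 CHF × 1.2718 = 404.24301441789 CAD
Net change: 404.24301441789 − 500 = -95.75698558211 CAD

-95.757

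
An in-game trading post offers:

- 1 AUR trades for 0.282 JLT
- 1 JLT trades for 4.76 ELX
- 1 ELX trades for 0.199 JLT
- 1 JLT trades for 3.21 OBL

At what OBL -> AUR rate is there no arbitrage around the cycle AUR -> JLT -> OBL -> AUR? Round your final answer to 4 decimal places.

Known legs of the cycle: 0.282 × 3.21 = 0.90522
For no arbitrage the full-cycle product must be 1, so the missing rate is 1 / 0.90522 ≈ 1.104704.

1.1047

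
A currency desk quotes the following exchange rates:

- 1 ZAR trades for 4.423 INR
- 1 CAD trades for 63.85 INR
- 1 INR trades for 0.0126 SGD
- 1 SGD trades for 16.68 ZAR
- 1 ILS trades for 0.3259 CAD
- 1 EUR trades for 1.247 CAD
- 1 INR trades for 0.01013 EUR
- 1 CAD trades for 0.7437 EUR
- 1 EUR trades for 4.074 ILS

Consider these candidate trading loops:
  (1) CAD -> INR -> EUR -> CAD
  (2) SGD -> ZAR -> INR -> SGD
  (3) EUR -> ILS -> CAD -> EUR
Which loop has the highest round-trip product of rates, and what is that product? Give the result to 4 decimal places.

(1) 63.85 × 0.01013 × 1.247 = 0.80656
(2) 16.68 × 4.423 × 0.0126 = 0.92957
(3) 4.074 × 0.3259 × 0.7437 = 0.98742
Highest is cycle (3) at 0.9874 (≤1, no arbitrage).

0.9874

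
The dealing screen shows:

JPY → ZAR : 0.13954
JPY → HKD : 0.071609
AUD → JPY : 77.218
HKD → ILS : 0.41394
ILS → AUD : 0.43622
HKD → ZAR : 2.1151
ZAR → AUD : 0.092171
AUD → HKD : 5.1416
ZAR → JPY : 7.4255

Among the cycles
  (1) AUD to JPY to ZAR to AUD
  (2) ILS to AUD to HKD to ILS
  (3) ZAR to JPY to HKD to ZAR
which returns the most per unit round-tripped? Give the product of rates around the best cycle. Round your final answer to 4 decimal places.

(1) 77.218 × 0.13954 × 0.092171 = 0.99314
(2) 0.43622 × 5.1416 × 0.41394 = 0.92841
(3) 7.4255 × 0.071609 × 2.1151 = 1.12467
Highest is cycle (3) at 1.1247 (>1, arbitrage).

1.1247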